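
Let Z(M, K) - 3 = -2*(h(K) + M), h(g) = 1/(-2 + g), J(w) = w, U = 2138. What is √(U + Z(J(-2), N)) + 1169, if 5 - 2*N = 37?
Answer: 1169 + 7*√394/3 ≈ 1215.3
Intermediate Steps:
N = -16 (N = 5/2 - ½*37 = 5/2 - 37/2 = -16)
Z(M, K) = 3 - 2*M - 2/(-2 + K) (Z(M, K) = 3 - 2*(1/(-2 + K) + M) = 3 - 2*(M + 1/(-2 + K)) = 3 + (-2*M - 2/(-2 + K)) = 3 - 2*M - 2/(-2 + K))
√(U + Z(J(-2), N)) + 1169 = √(2138 + (-2 + (-2 - 16)*(3 - 2*(-2)))/(-2 - 16)) + 1169 = √(2138 + (-2 - 18*(3 + 4))/(-18)) + 1169 = √(2138 - (-2 - 18*7)/18) + 1169 = √(2138 - (-2 - 126)/18) + 1169 = √(2138 - 1/18*(-128)) + 1169 = √(2138 + 64/9) + 1169 = √(19306/9) + 1169 = 7*√394/3 + 1169 = 1169 + 7*√394/3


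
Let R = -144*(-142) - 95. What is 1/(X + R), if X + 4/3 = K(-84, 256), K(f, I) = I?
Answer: 3/61823 ≈ 4.8526e-5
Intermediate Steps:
X = 764/3 (X = -4/3 + 256 = 764/3 ≈ 254.67)
R = 20353 (R = 20448 - 95 = 20353)
1/(X + R) = 1/(764/3 + 20353) = 1/(61823/3) = 3/61823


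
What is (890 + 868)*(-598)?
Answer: -1051284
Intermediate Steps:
(890 + 868)*(-598) = 1758*(-598) = -1051284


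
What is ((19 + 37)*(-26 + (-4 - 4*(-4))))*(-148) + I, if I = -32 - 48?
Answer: 115952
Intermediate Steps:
I = -80
((19 + 37)*(-26 + (-4 - 4*(-4))))*(-148) + I = ((19 + 37)*(-26 + (-4 - 4*(-4))))*(-148) - 80 = (56*(-26 + (-4 + 16)))*(-148) - 80 = (56*(-26 + 12))*(-148) - 80 = (56*(-14))*(-148) - 80 = -784*(-148) - 80 = 116032 - 80 = 115952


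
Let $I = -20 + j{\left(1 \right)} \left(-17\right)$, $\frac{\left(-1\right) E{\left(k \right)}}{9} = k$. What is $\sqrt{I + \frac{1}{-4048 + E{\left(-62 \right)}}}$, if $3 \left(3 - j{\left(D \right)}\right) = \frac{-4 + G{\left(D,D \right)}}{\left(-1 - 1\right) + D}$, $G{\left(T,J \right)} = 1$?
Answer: $\frac{i \sqrt{657728890}}{3490} \approx 7.3485 i$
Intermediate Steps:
$E{\left(k \right)} = - 9 k$
$j{\left(D \right)} = 3 + \frac{1}{-2 + D}$ ($j{\left(D \right)} = 3 - \frac{\left(-4 + 1\right) \frac{1}{\left(-1 - 1\right) + D}}{3} = 3 - \frac{\left(-3\right) \frac{1}{-2 + D}}{3} = 3 + \frac{1}{-2 + D}$)
$I = -54$ ($I = -20 + \frac{-5 + 3 \cdot 1}{-2 + 1} \left(-17\right) = -20 + \frac{-5 + 3}{-1} \left(-17\right) = -20 + \left(-1\right) \left(-2\right) \left(-17\right) = -20 + 2 \left(-17\right) = -20 - 34 = -54$)
$\sqrt{I + \frac{1}{-4048 + E{\left(-62 \right)}}} = \sqrt{-54 + \frac{1}{-4048 - -558}} = \sqrt{-54 + \frac{1}{-4048 + 558}} = \sqrt{-54 + \frac{1}{-3490}} = \sqrt{-54 - \frac{1}{3490}} = \sqrt{- \frac{188461}{3490}} = \frac{i \sqrt{657728890}}{3490}$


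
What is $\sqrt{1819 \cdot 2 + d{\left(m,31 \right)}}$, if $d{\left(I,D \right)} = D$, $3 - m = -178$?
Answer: $\sqrt{3669} \approx 60.572$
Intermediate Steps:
$m = 181$ ($m = 3 - -178 = 3 + 178 = 181$)
$\sqrt{1819 \cdot 2 + d{\left(m,31 \right)}} = \sqrt{1819 \cdot 2 + 31} = \sqrt{3638 + 31} = \sqrt{3669}$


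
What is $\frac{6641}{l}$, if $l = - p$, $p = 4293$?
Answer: $- \frac{6641}{4293} \approx -1.5469$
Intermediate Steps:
$l = -4293$ ($l = \left(-1\right) 4293 = -4293$)
$\frac{6641}{l} = \frac{6641}{-4293} = 6641 \left(- \frac{1}{4293}\right) = - \frac{6641}{4293}$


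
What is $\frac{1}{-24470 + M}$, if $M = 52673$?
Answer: $\frac{1}{28203} \approx 3.5457 \cdot 10^{-5}$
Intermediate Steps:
$\frac{1}{-24470 + M} = \frac{1}{-24470 + 52673} = \frac{1}{28203}$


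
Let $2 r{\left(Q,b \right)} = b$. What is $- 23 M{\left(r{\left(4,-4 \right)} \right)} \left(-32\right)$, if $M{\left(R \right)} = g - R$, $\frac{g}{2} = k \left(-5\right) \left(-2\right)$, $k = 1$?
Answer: $16192$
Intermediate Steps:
$r{\left(Q,b \right)} = \frac{b}{2}$
$g = 20$ ($g = 2 \cdot 1 \left(-5\right) \left(-2\right) = 2 \left(\left(-5\right) \left(-2\right)\right) = 2 \cdot 10 = 20$)
$M{\left(R \right)} = 20 - R$
$- 23 M{\left(r{\left(4,-4 \right)} \right)} \left(-32\right) = - 23 \left(20 - \frac{1}{2} \left(-4\right)\right) \left(-32\right) = - 23 \left(20 - -2\right) \left(-32\right) = - 23 \left(20 + 2\right) \left(-32\right) = \left(-23\right) 22 \left(-32\right) = \left(-506\right) \left(-32\right) = 16192$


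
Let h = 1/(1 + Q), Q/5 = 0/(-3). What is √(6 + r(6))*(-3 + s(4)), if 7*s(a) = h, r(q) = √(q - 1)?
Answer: -20*√(6 + √5)/7 ≈ -8.1996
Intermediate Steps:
Q = 0 (Q = 5*(0/(-3)) = 5*(0*(-⅓)) = 5*0 = 0)
r(q) = √(-1 + q)
h = 1 (h = 1/(1 + 0) = 1/1 = 1*1 = 1)
s(a) = ⅐ (s(a) = (⅐)*1 = ⅐)
√(6 + r(6))*(-3 + s(4)) = √(6 + √(-1 + 6))*(-3 + ⅐) = √(6 + √5)*(-20/7) = -20*√(6 + √5)/7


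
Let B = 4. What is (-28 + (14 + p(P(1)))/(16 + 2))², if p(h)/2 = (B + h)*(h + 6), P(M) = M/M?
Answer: 4900/9 ≈ 544.44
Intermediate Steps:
P(M) = 1
p(h) = 2*(4 + h)*(6 + h) (p(h) = 2*((4 + h)*(h + 6)) = 2*((4 + h)*(6 + h)) = 2*(4 + h)*(6 + h))
(-28 + (14 + p(P(1)))/(16 + 2))² = (-28 + (14 + (48 + 2*1² + 20*1))/(16 + 2))² = (-28 + (14 + (48 + 2*1 + 20))/18)² = (-28 + (14 + (48 + 2 + 20))*(1/18))² = (-28 + (14 + 70)*(1/18))² = (-28 + 84*(1/18))² = (-28 + 14/3)² = (-70/3)² = 4900/9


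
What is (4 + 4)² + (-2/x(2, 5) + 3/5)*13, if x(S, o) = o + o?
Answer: 346/5 ≈ 69.200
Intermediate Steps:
x(S, o) = 2*o
(4 + 4)² + (-2/x(2, 5) + 3/5)*13 = (4 + 4)² + (-2/(2*5) + 3/5)*13 = 8² + (-2/10 + 3*(⅕))*13 = 64 + (-2*⅒ + ⅗)*13 = 64 + (-⅕ + ⅗)*13 = 64 + (⅖)*13 = 64 + 26/5 = 346/5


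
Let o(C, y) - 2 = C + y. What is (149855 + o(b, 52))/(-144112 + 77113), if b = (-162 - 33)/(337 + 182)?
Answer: -25934192/11590827 ≈ -2.2375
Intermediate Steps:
b = -65/173 (b = -195/519 = -195*1/519 = -65/173 ≈ -0.37572)
o(C, y) = 2 + C + y (o(C, y) = 2 + (C + y) = 2 + C + y)
(149855 + o(b, 52))/(-144112 + 77113) = (149855 + (2 - 65/173 + 52))/(-144112 + 77113) = (149855 + 9277/173)/(-66999) = (25934192/173)*(-1/66999) = -25934192/11590827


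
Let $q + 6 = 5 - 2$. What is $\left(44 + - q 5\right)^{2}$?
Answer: $3481$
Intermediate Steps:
$q = -3$ ($q = -6 + \left(5 - 2\right) = -6 + 3 = -3$)
$\left(44 + - q 5\right)^{2} = \left(44 + \left(-1\right) \left(-3\right) 5\right)^{2} = \left(44 + 3 \cdot 5\right)^{2} = \left(44 + 15\right)^{2} = 59^{2} = 3481$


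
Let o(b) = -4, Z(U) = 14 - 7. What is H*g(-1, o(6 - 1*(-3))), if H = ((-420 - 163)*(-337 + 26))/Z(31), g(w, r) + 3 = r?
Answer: -181313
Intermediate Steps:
Z(U) = 7
g(w, r) = -3 + r
H = 181313/7 (H = ((-420 - 163)*(-337 + 26))/7 = -583*(-311)*(⅐) = 181313*(⅐) = 181313/7 ≈ 25902.)
H*g(-1, o(6 - 1*(-3))) = 181313*(-3 - 4)/7 = (181313/7)*(-7) = -181313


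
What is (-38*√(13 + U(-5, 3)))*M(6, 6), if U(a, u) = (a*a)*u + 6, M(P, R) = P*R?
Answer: -1368*√94 ≈ -13263.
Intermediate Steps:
U(a, u) = 6 + u*a² (U(a, u) = a²*u + 6 = u*a² + 6 = 6 + u*a²)
(-38*√(13 + U(-5, 3)))*M(6, 6) = (-38*√(13 + (6 + 3*(-5)²)))*(6*6) = -38*√(13 + (6 + 3*25))*36 = -38*√(13 + (6 + 75))*36 = -38*√(13 + 81)*36 = -38*√94*36 = -1368*√94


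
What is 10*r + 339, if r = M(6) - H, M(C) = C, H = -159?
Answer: 1989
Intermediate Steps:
r = 165 (r = 6 - 1*(-159) = 6 + 159 = 165)
10*r + 339 = 10*165 + 339 = 1650 + 339 = 1989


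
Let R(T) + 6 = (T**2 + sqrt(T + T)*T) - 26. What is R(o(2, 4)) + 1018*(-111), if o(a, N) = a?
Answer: -113022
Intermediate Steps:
R(T) = -32 + T**2 + sqrt(2)*T**(3/2) (R(T) = -6 + ((T**2 + sqrt(T + T)*T) - 26) = -6 + ((T**2 + sqrt(2*T)*T) - 26) = -6 + ((T**2 + (sqrt(2)*sqrt(T))*T) - 26) = -6 + ((T**2 + sqrt(2)*T**(3/2)) - 26) = -6 + (-26 + T**2 + sqrt(2)*T**(3/2)) = -32 + T**2 + sqrt(2)*T**(3/2))
R(o(2, 4)) + 1018*(-111) = (-32 + 2**2 + sqrt(2)*2**(3/2)) + 1018*(-111) = (-32 + 4 + sqrt(2)*(2*sqrt(2))) - 112998 = (-32 + 4 + 4) - 112998 = -24 - 112998 = -113022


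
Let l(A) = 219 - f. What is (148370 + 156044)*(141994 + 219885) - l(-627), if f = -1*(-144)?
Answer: 110161033831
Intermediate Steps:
f = 144
l(A) = 75 (l(A) = 219 - 1*144 = 219 - 144 = 75)
(148370 + 156044)*(141994 + 219885) - l(-627) = (148370 + 156044)*(141994 + 219885) - 1*75 = 304414*361879 - 75 = 110161033906 - 75 = 110161033831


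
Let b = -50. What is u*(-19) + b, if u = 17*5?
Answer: -1665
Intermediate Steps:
u = 85
u*(-19) + b = 85*(-19) - 50 = -1615 - 50 = -1665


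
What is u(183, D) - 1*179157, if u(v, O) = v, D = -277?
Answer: -178974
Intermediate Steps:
u(183, D) - 1*179157 = 183 - 1*179157 = 183 - 179157 = -178974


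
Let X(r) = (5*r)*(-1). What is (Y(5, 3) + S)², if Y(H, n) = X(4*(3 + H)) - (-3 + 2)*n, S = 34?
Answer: 15129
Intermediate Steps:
X(r) = -5*r
Y(H, n) = -60 + n - 20*H (Y(H, n) = -20*(3 + H) - (-3 + 2)*n = -5*(12 + 4*H) - (-1)*n = (-60 - 20*H) + n = -60 + n - 20*H)
(Y(5, 3) + S)² = ((-60 + 3 - 20*5) + 34)² = ((-60 + 3 - 100) + 34)² = (-157 + 34)² = (-123)² = 15129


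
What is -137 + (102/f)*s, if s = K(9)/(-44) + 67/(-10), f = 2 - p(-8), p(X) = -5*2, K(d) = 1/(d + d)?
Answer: -1536169/7920 ≈ -193.96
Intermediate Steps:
K(d) = 1/(2*d)
p(X) = -10
f = 12 (f = 2 - 1*(-10) = 2 + 10 = 12)
s = -26537/3960 (s = ((½)/9)/(-44) + 67/(-10) = ((½)*(⅑))*(-1/44) + 67*(-⅒) = (1/18)*(-1/44) - 67/10 = -1/792 - 67/10 = -26537/3960 ≈ -6.7013)
-137 + (102/f)*s = -137 + (102/12)*(-26537/3960) = -137 + (102*(1/12))*(-26537/3960) = -137 + (17/2)*(-26537/3960) = -137 - 451129/7920 = -1536169/7920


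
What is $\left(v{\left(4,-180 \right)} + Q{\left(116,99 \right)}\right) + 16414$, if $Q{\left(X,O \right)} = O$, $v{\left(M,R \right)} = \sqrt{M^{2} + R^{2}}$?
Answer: $16513 + 4 \sqrt{2026} \approx 16693.0$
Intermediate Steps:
$\left(v{\left(4,-180 \right)} + Q{\left(116,99 \right)}\right) + 16414 = \left(\sqrt{4^{2} + \left(-180\right)^{2}} + 99\right) + 16414 = \left(\sqrt{16 + 32400} + 99\right) + 16414 = \left(\sqrt{32416} + 99\right) + 16414 = \left(4 \sqrt{2026} + 99\right) + 16414 = \left(99 + 4 \sqrt{2026}\right) + 16414 = 16513 + 4 \sqrt{2026}$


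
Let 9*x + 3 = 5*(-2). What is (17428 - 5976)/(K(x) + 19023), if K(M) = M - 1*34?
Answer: 25767/42722 ≈ 0.60313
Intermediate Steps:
x = -13/9 (x = -⅓ + (5*(-2))/9 = -⅓ + (⅑)*(-10) = -⅓ - 10/9 = -13/9 ≈ -1.4444)
K(M) = -34 + M (K(M) = M - 34 = -34 + M)
(17428 - 5976)/(K(x) + 19023) = (17428 - 5976)/((-34 - 13/9) + 19023) = 11452/(-319/9 + 19023) = 11452/(170888/9) = 11452*(9/170888) = 25767/42722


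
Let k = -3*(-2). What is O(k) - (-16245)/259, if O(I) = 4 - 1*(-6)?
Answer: 18835/259 ≈ 72.722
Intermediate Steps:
k = 6
O(I) = 10 (O(I) = 4 + 6 = 10)
O(k) - (-16245)/259 = 10 - (-16245)/259 = 10 - 57*(-285/259) = 10 + 16245/259 = 18835/259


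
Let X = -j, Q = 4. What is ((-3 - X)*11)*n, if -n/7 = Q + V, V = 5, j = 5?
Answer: -1386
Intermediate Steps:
X = -5 (X = -1*5 = -5)
n = -63 (n = -7*(4 + 5) = -7*9 = -63)
((-3 - X)*11)*n = ((-3 - 1*(-5))*11)*(-63) = ((-3 + 5)*11)*(-63) = (2*11)*(-63) = 22*(-63) = -1386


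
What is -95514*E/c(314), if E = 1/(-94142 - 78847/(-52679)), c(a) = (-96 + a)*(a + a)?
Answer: 838597001/113156348563364 ≈ 7.4110e-6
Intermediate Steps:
c(a) = 2*a*(-96 + a) (c(a) = (-96 + a)*(2*a) = 2*a*(-96 + a))
E = -52679/4959227571 (E = 1/(-94142 - 78847*(-1/52679)) = 1/(-94142 + 78847/52679) = 1/(-4959227571/52679) = -52679/4959227571 ≈ -1.0622e-5)
-95514*E/c(314) = -95514*(-52679/(3114394914588*(-96 + 314))) = -95514/((2*314*218)*(-4959227571/52679)) = -95514/(136904*(-4959227571/52679)) = -95514/(-678938091380184/52679) = -95514*(-52679/678938091380184) = 838597001/113156348563364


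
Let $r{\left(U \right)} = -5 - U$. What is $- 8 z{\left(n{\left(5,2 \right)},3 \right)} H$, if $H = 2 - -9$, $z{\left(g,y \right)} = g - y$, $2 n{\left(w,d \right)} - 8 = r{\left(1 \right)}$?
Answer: $176$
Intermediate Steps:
$n{\left(w,d \right)} = 1$ ($n{\left(w,d \right)} = 4 + \frac{-5 - 1}{2} = 4 + \frac{1}{2} \left(-6\right) = 4 - 3 = 1$)
$H = 11$ ($H = 2 + 9 = 11$)
$- 8 z{\left(n{\left(5,2 \right)},3 \right)} H = - 8 \left(1 - 3\right) 11 = \left(-8\right) \left(-2\right) 11 = 16 \cdot 11 = 176$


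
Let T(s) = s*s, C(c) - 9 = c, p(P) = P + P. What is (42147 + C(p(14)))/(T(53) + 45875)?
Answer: 10546/12171 ≈ 0.86649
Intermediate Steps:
p(P) = 2*P
C(c) = 9 + c
T(s) = s²
(42147 + C(p(14)))/(T(53) + 45875) = (42147 + (9 + 2*14))/(53² + 45875) = (42147 + (9 + 28))/(2809 + 45875) = (42147 + 37)/48684 = 42184*(1/48684) = 10546/12171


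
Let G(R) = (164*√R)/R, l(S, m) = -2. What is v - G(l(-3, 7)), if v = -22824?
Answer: -22824 + 82*I*√2 ≈ -22824.0 + 115.97*I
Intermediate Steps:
G(R) = 164/√R
v - G(l(-3, 7)) = -22824 - 164/√(-2) = -22824 - 164*(-I*√2/2) = -22824 - (-82)*I*√2 = -22824 + 82*I*√2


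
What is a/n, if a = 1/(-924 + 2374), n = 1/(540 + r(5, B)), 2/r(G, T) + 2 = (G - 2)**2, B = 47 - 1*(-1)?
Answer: 1891/5075 ≈ 0.37261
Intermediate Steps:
B = 48 (B = 47 + 1 = 48)
r(G, T) = 2/(-2 + (-2 + G)**2) (r(G, T) = 2/(-2 + (G - 2)**2) = 2/(-2 + (-2 + G)**2))
n = 7/3782 (n = 1/(540 + 2/(-2 + (-2 + 5)**2)) = 1/(540 + 2/(-2 + 3**2)) = 1/(540 + 2/(-2 + 9)) = 1/(540 + 2/7) = 1/(3782/7) = 7/3782 ≈ 0.0018509)
a = 1/1450 ≈ 0.00068966
a/n = 1/(1450*(7/3782)) = (1/1450)*(3782/7) = 1891/5075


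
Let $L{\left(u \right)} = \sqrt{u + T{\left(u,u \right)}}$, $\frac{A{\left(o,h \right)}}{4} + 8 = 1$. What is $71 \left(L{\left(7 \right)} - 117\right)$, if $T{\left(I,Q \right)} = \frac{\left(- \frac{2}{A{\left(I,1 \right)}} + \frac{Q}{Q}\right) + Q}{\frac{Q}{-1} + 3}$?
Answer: $-8307 + \frac{213 \sqrt{434}}{28} \approx -8148.5$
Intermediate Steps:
$A{\left(o,h \right)} = -28$ ($A{\left(o,h \right)} = -32 + 4 \cdot 1 = -32 + 4 = -28$)
$T{\left(I,Q \right)} = \frac{\frac{15}{14} + Q}{3 - Q}$ ($T{\left(I,Q \right)} = \frac{\left(- \frac{2}{-28} + \frac{Q}{Q}\right) + Q}{\frac{Q}{-1} + 3} = \frac{\left(\left(-2\right) \left(- \frac{1}{28}\right) + 1\right) + Q}{Q \left(-1\right) + 3} = \frac{\left(\frac{1}{14} + 1\right) + Q}{- Q + 3} = \frac{\frac{15}{14} + Q}{3 - Q}$)
$L{\left(u \right)} = \sqrt{u + \frac{- \frac{15}{14} - u}{-3 + u}}$
$71 \left(L{\left(7 \right)} - 117\right) = 71 \left(\frac{\sqrt{14} \sqrt{\frac{-15 - 392 + 14 \cdot 7^{2}}{-3 + 7}}}{14} - 117\right) = 71 \left(\frac{\sqrt{14} \sqrt{\frac{-15 - 392 + 14 \cdot 49}{4}}}{14} - 117\right) = 71 \left(\frac{\sqrt{14} \sqrt{\frac{-15 - 392 + 686}{4}}}{14} - 117\right) = 71 \left(\frac{\sqrt{14} \sqrt{\frac{1}{4} \cdot 279}}{14} - 117\right) = 71 \left(\frac{\sqrt{14} \sqrt{\frac{279}{4}}}{14} - 117\right) = 71 \left(\frac{\sqrt{14} \frac{3 \sqrt{31}}{2}}{14} - 117\right) = 71 \left(\frac{3 \sqrt{434}}{28} - 117\right) = 71 \left(-117 + \frac{3 \sqrt{434}}{28}\right) = -8307 + \frac{213 \sqrt{434}}{28}$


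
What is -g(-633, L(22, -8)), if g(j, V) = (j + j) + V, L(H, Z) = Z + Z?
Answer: 1282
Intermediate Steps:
L(H, Z) = 2*Z
g(j, V) = V + 2*j (g(j, V) = 2*j + V = V + 2*j)
-g(-633, L(22, -8)) = -(2*(-8) + 2*(-633)) = -(-16 - 1266) = -1*(-1282) = 1282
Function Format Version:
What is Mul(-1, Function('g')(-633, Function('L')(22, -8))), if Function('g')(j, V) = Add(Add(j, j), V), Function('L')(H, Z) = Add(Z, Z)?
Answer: 1282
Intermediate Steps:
Function('L')(H, Z) = Mul(2, Z)
Function('g')(j, V) = Add(V, Mul(2, j)) (Function('g')(j, V) = Add(Mul(2, j), V) = Add(V, Mul(2, j)))
Mul(-1, Function('g')(-633, Function('L')(22, -8))) = Mul(-1, Add(Mul(2, -8), Mul(2, -633))) = Mul(-1, Add(-16, -1266)) = Mul(-1, -1282) = 1282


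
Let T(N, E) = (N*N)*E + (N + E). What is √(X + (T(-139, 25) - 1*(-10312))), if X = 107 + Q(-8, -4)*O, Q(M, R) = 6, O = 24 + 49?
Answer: 2*√123442 ≈ 702.69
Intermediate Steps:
T(N, E) = E + N + E*N² (T(N, E) = N²*E + (E + N) = E*N² + (E + N) = E + N + E*N²)
O = 73
X = 545 (X = 107 + 6*73 = 107 + 438 = 545)
√(X + (T(-139, 25) - 1*(-10312))) = √(545 + ((25 - 139 + 25*(-139)²) - 1*(-10312))) = √(545 + ((25 - 139 + 25*19321) + 10312)) = √(545 + ((25 - 139 + 483025) + 10312)) = √(545 + (482911 + 10312)) = √(545 + 493223) = √493768 = 2*√123442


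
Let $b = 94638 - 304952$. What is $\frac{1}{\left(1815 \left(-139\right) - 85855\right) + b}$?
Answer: $- \frac{1}{548454} \approx -1.8233 \cdot 10^{-6}$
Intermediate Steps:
$b = -210314$ ($b = 94638 - 304952 = -210314$)
$\frac{1}{\left(1815 \left(-139\right) - 85855\right) + b} = \frac{1}{\left(1815 \left(-139\right) - 85855\right) - 210314} = \frac{1}{\left(-252285 - 85855\right) - 210314} = \frac{1}{-338140 - 210314} = \frac{1}{-548454} = - \frac{1}{548454}$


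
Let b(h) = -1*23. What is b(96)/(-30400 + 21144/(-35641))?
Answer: 819743/1083507544 ≈ 0.00075656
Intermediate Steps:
b(h) = -23
b(96)/(-30400 + 21144/(-35641)) = -23/(-30400 + 21144/(-35641)) = -23/(-30400 + 21144*(-1/35641)) = -23/(-30400 - 21144/35641) = -23/(-1083507544/35641) = -23*(-35641/1083507544) = 819743/1083507544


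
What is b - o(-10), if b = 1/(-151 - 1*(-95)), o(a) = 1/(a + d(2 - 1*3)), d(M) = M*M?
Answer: 47/504 ≈ 0.093254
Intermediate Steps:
d(M) = M²
o(a) = 1/(1 + a) (o(a) = 1/(a + (2 - 1*3)²) = 1/(a + (2 - 3)²) = 1/(a + (-1)²) = 1/(a + 1) = 1/(1 + a))
b = -1/56 (b = 1/(-151 + 95) = 1/(-56) = -1/56 ≈ -0.017857)
b - o(-10) = -1/56 - 1/(1 - 10) = -1/56 - 1/(-9) = -1/56 - 1*(-⅑) = -1/56 + ⅑ = 47/504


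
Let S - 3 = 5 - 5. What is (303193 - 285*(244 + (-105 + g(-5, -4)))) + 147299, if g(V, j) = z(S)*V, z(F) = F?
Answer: 415152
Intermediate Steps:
S = 3 (S = 3 + (5 - 5) = 3 + 0 = 3)
g(V, j) = 3*V
(303193 - 285*(244 + (-105 + g(-5, -4)))) + 147299 = (303193 - 285*(244 + (-105 + 3*(-5)))) + 147299 = (303193 - 285*(244 + (-105 - 15))) + 147299 = (303193 - 285*(244 - 120)) + 147299 = (303193 - 285*124) + 147299 = (303193 - 35340) + 147299 = 267853 + 147299 = 415152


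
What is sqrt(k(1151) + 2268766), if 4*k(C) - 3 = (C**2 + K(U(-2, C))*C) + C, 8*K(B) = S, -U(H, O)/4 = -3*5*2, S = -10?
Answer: sqrt(41598321)/4 ≈ 1612.4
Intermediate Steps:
U(H, O) = 120 (U(H, O) = -4*(-3*5)*2 = -(-60)*2 = -4*(-30) = 120)
K(B) = -5/4 (K(B) = (1/8)*(-10) = -5/4)
k(C) = 3/4 - C/16 + C**2/4 (k(C) = 3/4 + ((C**2 - 5*C/4) + C)/4 = 3/4 + (C**2 - C/4)/4 = 3/4 + (-C/16 + C**2/4) = 3/4 - C/16 + C**2/4)
sqrt(k(1151) + 2268766) = sqrt((3/4 - 1/16*1151 + (1/4)*1151**2) + 2268766) = sqrt((3/4 - 1151/16 + (1/4)*1324801) + 2268766) = sqrt((3/4 - 1151/16 + 1324801/4) + 2268766) = sqrt(5298065/16 + 2268766) = sqrt(41598321/16) = sqrt(41598321)/4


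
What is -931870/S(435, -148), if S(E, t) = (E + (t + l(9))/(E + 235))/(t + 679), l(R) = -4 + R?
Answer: -331531389900/291307 ≈ -1.1381e+6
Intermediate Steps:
S(E, t) = (E + (5 + t)/(235 + E))/(679 + t) (S(E, t) = (E + (t + (-4 + 9))/(E + 235))/(t + 679) = (E + (t + 5)/(235 + E))/(679 + t) = (E + (5 + t)/(235 + E))/(679 + t))
-931870/S(435, -148) = -931870*(159565 + 235*(-148) + 679*435 + 435*(-148))/(5 - 148 + 435**2 + 235*435) = -931870*(159565 - 34780 + 295365 - 64380)/(5 - 148 + 189225 + 102225) = -931870/(291307/355770) = -931870/((1/355770)*291307) = -931870/291307/355770 = -931870*355770/291307 = -331531389900/291307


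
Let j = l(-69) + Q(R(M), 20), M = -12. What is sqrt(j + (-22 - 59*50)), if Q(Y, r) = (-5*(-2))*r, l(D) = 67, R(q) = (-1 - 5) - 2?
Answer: I*sqrt(2705) ≈ 52.01*I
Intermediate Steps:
R(q) = -8 (R(q) = -6 - 2 = -8)
Q(Y, r) = 10*r
j = 267 (j = 67 + 10*20 = 67 + 200 = 267)
sqrt(j + (-22 - 59*50)) = sqrt(267 + (-22 - 59*50)) = sqrt(267 + (-22 - 2950)) = sqrt(267 - 2972) = sqrt(-2705) = I*sqrt(2705)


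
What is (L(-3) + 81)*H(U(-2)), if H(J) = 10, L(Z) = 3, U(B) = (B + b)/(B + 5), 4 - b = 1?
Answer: 840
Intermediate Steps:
b = 3 (b = 4 - 1*1 = 4 - 1 = 3)
U(B) = (3 + B)/(5 + B) (U(B) = (B + 3)/(B + 5) = (3 + B)/(5 + B))
(L(-3) + 81)*H(U(-2)) = (3 + 81)*10 = 84*10 = 840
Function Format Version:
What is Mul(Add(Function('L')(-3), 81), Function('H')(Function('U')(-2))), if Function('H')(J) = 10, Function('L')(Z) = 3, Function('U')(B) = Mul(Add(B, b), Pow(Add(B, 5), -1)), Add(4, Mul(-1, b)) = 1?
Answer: 840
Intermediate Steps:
b = 3 (b = Add(4, Mul(-1, 1)) = Add(4, -1) = 3)
Function('U')(B) = Mul(Pow(Add(5, B), -1), Add(3, B)) (Function('U')(B) = Mul(Add(B, 3), Pow(Add(B, 5), -1)) = Mul(Add(3, B), Pow(Add(5, B), -1)) = Mul(Pow(Add(5, B), -1), Add(3, B)))
Mul(Add(Function('L')(-3), 81), Function('H')(Function('U')(-2))) = Mul(Add(3, 81), 10) = Mul(84, 10) = 840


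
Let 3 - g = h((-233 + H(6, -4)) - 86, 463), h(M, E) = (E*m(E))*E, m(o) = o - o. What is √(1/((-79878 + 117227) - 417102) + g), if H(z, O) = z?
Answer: √432636643274/379753 ≈ 1.7320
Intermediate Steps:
m(o) = 0
h(M, E) = 0 (h(M, E) = (E*0)*E = 0*E = 0)
g = 3 (g = 3 - 1*0 = 3 + 0 = 3)
√(1/((-79878 + 117227) - 417102) + g) = √(1/((-79878 + 117227) - 417102) + 3) = √(1/(37349 - 417102) + 3) = √(1/(-379753) + 3) = √(-1/379753 + 3) = √(1139258/379753) = √432636643274/379753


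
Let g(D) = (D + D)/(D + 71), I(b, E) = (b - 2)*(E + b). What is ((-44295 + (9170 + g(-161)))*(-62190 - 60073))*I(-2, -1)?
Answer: 772929080128/15 ≈ 5.1529e+10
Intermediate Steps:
I(b, E) = (-2 + b)*(E + b)
g(D) = 2*D/(71 + D) (g(D) = (2*D)/(71 + D) = 2*D/(71 + D))
((-44295 + (9170 + g(-161)))*(-62190 - 60073))*I(-2, -1) = ((-44295 + (9170 + 2*(-161)/(71 - 161)))*(-62190 - 60073))*((-2)**2 - 2*(-1) - 2*(-2) - 1*(-2)) = ((-44295 + (9170 + 2*(-161)/(-90)))*(-122263))*(4 + 2 + 4 + 2) = ((-44295 + (9170 + 2*(-161)*(-1/90)))*(-122263))*12 = ((-44295 + (9170 + 161/45))*(-122263))*12 = ((-44295 + 412811/45)*(-122263))*12 = -1580464/45*(-122263)*12 = (193232270032/45)*12 = 772929080128/15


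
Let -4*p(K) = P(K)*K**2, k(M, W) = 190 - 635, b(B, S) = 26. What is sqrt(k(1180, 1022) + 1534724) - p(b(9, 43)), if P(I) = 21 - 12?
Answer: 1521 + sqrt(1534279) ≈ 2759.7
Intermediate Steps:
P(I) = 9
k(M, W) = -445
p(K) = -9*K**2/4
sqrt(k(1180, 1022) + 1534724) - p(b(9, 43)) = sqrt(-445 + 1534724) - (-9)*26**2/4 = sqrt(1534279) - (-9)*676/4 = sqrt(1534279) - 1*(-1521) = sqrt(1534279) + 1521 = 1521 + sqrt(1534279)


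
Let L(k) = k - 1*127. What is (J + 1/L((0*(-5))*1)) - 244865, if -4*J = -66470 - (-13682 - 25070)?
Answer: -60435619/254 ≈ -2.3794e+5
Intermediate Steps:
L(k) = -127 + k (L(k) = k - 127 = -127 + k)
J = 13859/2 (J = -(-66470 - (-13682 - 25070))/4 = -(-66470 - 1*(-38752))/4 = -(-66470 + 38752)/4 = -1/4*(-27718) = 13859/2 ≈ 6929.5)
(J + 1/L((0*(-5))*1)) - 244865 = (13859/2 + 1/(-127 + (0*(-5))*1)) - 244865 = (13859/2 + 1/(-127 + 0*1)) - 244865 = (13859/2 + 1/(-127 + 0)) - 244865 = (13859/2 + 1/(-127)) - 244865 = (13859/2 - 1/127) - 244865 = 1760091/254 - 244865 = -60435619/254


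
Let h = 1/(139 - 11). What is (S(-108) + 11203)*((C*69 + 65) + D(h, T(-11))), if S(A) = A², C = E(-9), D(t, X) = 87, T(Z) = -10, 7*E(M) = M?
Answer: 10130081/7 ≈ 1.4472e+6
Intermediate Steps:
E(M) = M/7
h = 1/128 ≈ 0.0078125
C = -9/7 (C = (⅐)*(-9) = -9/7 ≈ -1.2857)
(S(-108) + 11203)*((C*69 + 65) + D(h, T(-11))) = ((-108)² + 11203)*((-9/7*69 + 65) + 87) = (11664 + 11203)*((-621/7 + 65) + 87) = 22867*(-166/7 + 87) = 22867*(443/7) = 10130081/7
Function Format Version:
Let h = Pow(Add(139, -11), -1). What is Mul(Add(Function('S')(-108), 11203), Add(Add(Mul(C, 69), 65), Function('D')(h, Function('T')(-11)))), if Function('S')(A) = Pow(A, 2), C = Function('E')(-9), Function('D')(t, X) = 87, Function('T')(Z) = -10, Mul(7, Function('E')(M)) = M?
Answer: Rational(10130081, 7) ≈ 1.4472e+6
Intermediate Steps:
Function('E')(M) = Mul(Rational(1, 7), M)
h = Rational(1, 128) (h = Pow(128, -1) = Rational(1, 128) ≈ 0.0078125)
C = Rational(-9, 7) (C = Mul(Rational(1, 7), -9) = Rational(-9, 7) ≈ -1.2857)
Mul(Add(Function('S')(-108), 11203), Add(Add(Mul(C, 69), 65), Function('D')(h, Function('T')(-11)))) = Mul(Add(Pow(-108, 2), 11203), Add(Add(Mul(Rational(-9, 7), 69), 65), 87)) = Mul(Add(11664, 11203), Add(Add(Rational(-621, 7), 65), 87)) = Mul(22867, Add(Rational(-166, 7), 87)) = Mul(22867, Rational(443, 7)) = Rational(10130081, 7)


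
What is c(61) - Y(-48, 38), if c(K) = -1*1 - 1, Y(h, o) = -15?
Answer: 13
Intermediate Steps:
c(K) = -2 (c(K) = -1 - 1 = -2)
c(61) - Y(-48, 38) = -2 - 1*(-15) = -2 + 15 = 13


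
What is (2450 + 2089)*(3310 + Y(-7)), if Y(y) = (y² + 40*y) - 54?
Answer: 13730475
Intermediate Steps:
Y(y) = -54 + y² + 40*y
(2450 + 2089)*(3310 + Y(-7)) = (2450 + 2089)*(3310 + (-54 + (-7)² + 40*(-7))) = 4539*(3310 + (-54 + 49 - 280)) = 4539*(3310 - 285) = 4539*3025 = 13730475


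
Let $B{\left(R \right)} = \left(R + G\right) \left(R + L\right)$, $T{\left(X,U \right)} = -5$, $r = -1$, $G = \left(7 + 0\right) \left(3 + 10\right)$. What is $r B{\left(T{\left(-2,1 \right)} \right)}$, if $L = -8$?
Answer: $1118$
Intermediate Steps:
$G = 91$ ($G = 7 \cdot 13 = 91$)
$B{\left(R \right)} = \left(-8 + R\right) \left(91 + R\right)$ ($B{\left(R \right)} = \left(R + 91\right) \left(R - 8\right) = \left(91 + R\right) \left(-8 + R\right) = \left(-8 + R\right) \left(91 + R\right)$)
$r B{\left(T{\left(-2,1 \right)} \right)} = - (-728 + \left(-5\right)^{2} + 83 \left(-5\right)) = - (-728 + 25 - 415) = \left(-1\right) \left(-1118\right) = 1118$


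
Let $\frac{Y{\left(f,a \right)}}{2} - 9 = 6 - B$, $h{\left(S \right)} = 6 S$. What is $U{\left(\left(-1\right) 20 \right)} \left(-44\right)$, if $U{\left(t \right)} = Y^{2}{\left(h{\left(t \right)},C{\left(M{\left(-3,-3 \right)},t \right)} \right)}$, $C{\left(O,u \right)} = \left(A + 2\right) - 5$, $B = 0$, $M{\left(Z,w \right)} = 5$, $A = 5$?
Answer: $-39600$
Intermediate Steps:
$C{\left(O,u \right)} = 2$ ($C{\left(O,u \right)} = \left(5 + 2\right) - 5 = 7 - 5 = 2$)
$Y{\left(f,a \right)} = 30$ ($Y{\left(f,a \right)} = 18 + 2 \left(6 - 0\right) = 18 + 2 \left(6 + 0\right) = 18 + 2 \cdot 6 = 18 + 12 = 30$)
$U{\left(t \right)} = 900$ ($U{\left(t \right)} = 30^{2} = 900$)
$U{\left(\left(-1\right) 20 \right)} \left(-44\right) = 900 \left(-44\right) = -39600$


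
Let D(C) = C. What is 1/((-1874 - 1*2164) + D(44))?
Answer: -1/3994 ≈ -0.00025038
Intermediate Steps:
1/((-1874 - 1*2164) + D(44)) = 1/((-1874 - 1*2164) + 44) = 1/((-1874 - 2164) + 44) = 1/(-4038 + 44) = 1/(-3994) = -1/3994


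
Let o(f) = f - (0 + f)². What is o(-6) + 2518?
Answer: 2476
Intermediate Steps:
o(f) = f - f²
o(-6) + 2518 = -6*(1 - 1*(-6)) + 2518 = -6*(1 + 6) + 2518 = -6*7 + 2518 = -42 + 2518 = 2476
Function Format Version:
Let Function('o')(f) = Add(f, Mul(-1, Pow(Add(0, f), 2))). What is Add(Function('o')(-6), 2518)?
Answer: 2476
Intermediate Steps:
Function('o')(f) = Add(f, Mul(-1, Pow(f, 2)))
Add(Function('o')(-6), 2518) = Add(Mul(-6, Add(1, Mul(-1, -6))), 2518) = Add(Mul(-6, Add(1, 6)), 2518) = Add(Mul(-6, 7), 2518) = Add(-42, 2518) = 2476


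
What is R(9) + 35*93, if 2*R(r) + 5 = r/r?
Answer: 3253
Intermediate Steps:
R(r) = -2 (R(r) = -5/2 + (r/r)/2 = -5/2 + (½)*1 = -5/2 + ½ = -2)
R(9) + 35*93 = -2 + 35*93 = -2 + 3255 = 3253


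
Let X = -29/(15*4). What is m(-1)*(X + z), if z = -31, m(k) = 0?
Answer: 0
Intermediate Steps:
X = -29/60 ≈ -0.48333
m(-1)*(X + z) = 0*(-29/60 - 31) = 0*(-1889/60) = 0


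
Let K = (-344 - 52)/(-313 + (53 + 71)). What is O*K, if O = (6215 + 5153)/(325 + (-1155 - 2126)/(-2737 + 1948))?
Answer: 9396464/129853 ≈ 72.362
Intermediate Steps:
K = 44/21 (K = -396/(-313 + 124) = -396/(-189) = -396*(-1/189) = 44/21 ≈ 2.0952)
O = 4484676/129853 (O = 11368/(325 - 3281/(-789)) = 11368/(325 - 3281*(-1/789)) = 11368/(325 + 3281/789) = 11368/(259706/789) = 11368*(789/259706) = 4484676/129853 ≈ 34.537)
O*K = (4484676/129853)*(44/21) = 9396464/129853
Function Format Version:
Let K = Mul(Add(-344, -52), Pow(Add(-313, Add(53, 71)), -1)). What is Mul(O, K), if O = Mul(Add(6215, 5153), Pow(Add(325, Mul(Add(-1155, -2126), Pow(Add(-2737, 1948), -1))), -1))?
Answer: Rational(9396464, 129853) ≈ 72.362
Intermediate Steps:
K = Rational(44, 21) (K = Mul(-396, Pow(Add(-313, 124), -1)) = Mul(-396, Pow(-189, -1)) = Mul(-396, Rational(-1, 189)) = Rational(44, 21) ≈ 2.0952)
O = Rational(4484676, 129853) (O = Mul(11368, Pow(Add(325, Mul(-3281, Pow(-789, -1))), -1)) = Mul(11368, Pow(Add(325, Mul(-3281, Rational(-1, 789))), -1)) = Mul(11368, Pow(Add(325, Rational(3281, 789)), -1)) = Mul(11368, Pow(Rational(259706, 789), -1)) = Mul(11368, Rational(789, 259706)) = Rational(4484676, 129853) ≈ 34.537)
Mul(O, K) = Mul(Rational(4484676, 129853), Rational(44, 21)) = Rational(9396464, 129853)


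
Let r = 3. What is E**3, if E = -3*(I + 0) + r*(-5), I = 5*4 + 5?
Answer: -729000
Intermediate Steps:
I = 25 (I = 20 + 5 = 25)
E = -90 (E = -3*(25 + 0) + 3*(-5) = -3*25 - 15 = -75 - 15 = -90)
E**3 = (-90)**3 = -729000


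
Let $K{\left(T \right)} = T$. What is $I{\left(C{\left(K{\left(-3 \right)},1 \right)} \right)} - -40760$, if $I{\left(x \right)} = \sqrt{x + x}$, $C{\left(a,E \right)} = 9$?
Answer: $40760 + 3 \sqrt{2} \approx 40764.0$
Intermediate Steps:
$I{\left(x \right)} = \sqrt{2} \sqrt{x}$ ($I{\left(x \right)} = \sqrt{2 x} = \sqrt{2} \sqrt{x}$)
$I{\left(C{\left(K{\left(-3 \right)},1 \right)} \right)} - -40760 = \sqrt{2} \sqrt{9} - -40760 = \sqrt{2} \cdot 3 + 40760 = 3 \sqrt{2} + 40760 = 40760 + 3 \sqrt{2}$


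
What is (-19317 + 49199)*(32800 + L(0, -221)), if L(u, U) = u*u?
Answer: 980129600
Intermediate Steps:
L(u, U) = u²
(-19317 + 49199)*(32800 + L(0, -221)) = (-19317 + 49199)*(32800 + 0²) = 29882*(32800 + 0) = 29882*32800 = 980129600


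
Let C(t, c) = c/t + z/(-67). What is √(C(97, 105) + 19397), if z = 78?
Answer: 2*√204816914357/6499 ≈ 139.27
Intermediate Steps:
C(t, c) = -78/67 + c/t (C(t, c) = c/t + 78/(-67) = c/t + 78*(-1/67) = c/t - 78/67 = -78/67 + c/t)
√(C(97, 105) + 19397) = √((-78/67 + 105/97) + 19397) = √(-531/6499 + 19397) = √(126060572/6499) = 2*√204816914357/6499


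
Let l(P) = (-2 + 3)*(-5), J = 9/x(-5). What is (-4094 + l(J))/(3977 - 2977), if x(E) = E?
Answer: -4099/1000 ≈ -4.0990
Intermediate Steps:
J = -9/5 (J = 9/(-5) = 9*(-⅕) = -9/5 ≈ -1.8000)
l(P) = -5 (l(P) = 1*(-5) = -5)
(-4094 + l(J))/(3977 - 2977) = (-4094 - 5)/(3977 - 2977) = -4099/1000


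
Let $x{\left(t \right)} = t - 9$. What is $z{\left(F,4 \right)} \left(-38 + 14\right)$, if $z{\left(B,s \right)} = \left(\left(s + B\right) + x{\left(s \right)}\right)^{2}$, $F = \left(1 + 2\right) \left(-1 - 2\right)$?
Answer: $-2400$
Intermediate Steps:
$F = -9$ ($F = 3 \left(-3\right) = -9$)
$x{\left(t \right)} = -9 + t$ ($x{\left(t \right)} = t - 9 = -9 + t$)
$z{\left(B,s \right)} = \left(-9 + B + 2 s\right)^{2}$ ($z{\left(B,s \right)} = \left(\left(s + B\right) + \left(-9 + s\right)\right)^{2} = \left(\left(B + s\right) + \left(-9 + s\right)\right)^{2} = \left(-9 + B + 2 s\right)^{2}$)
$z{\left(F,4 \right)} \left(-38 + 14\right) = \left(-9 - 9 + 2 \cdot 4\right)^{2} \left(-38 + 14\right) = \left(-9 - 9 + 8\right)^{2} \left(-24\right) = \left(-10\right)^{2} \left(-24\right) = 100 \left(-24\right) = -2400$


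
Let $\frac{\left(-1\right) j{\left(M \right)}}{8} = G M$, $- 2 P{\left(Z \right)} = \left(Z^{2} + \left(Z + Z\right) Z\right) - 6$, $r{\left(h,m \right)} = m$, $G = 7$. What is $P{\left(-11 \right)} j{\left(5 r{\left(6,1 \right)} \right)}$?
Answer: $49980$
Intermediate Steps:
$P{\left(Z \right)} = 3 - \frac{3 Z^{2}}{2}$ ($P{\left(Z \right)} = - \frac{\left(Z^{2} + \left(Z + Z\right) Z\right) - 6}{2} = - \frac{\left(Z^{2} + 2 Z Z\right) - 6}{2} = - \frac{\left(Z^{2} + 2 Z^{2}\right) - 6}{2} = - \frac{3 Z^{2} - 6}{2} = - \frac{-6 + 3 Z^{2}}{2} = 3 - \frac{3 Z^{2}}{2}$)
$j{\left(M \right)} = - 56 M$ ($j{\left(M \right)} = - 8 \cdot 7 M = - 56 M$)
$P{\left(-11 \right)} j{\left(5 r{\left(6,1 \right)} \right)} = \left(3 - \frac{3 \left(-11\right)^{2}}{2}\right) \left(- 56 \cdot 5 \cdot 1\right) = \left(3 - \frac{363}{2}\right) \left(\left(-56\right) 5\right) = \left(3 - \frac{363}{2}\right) \left(-280\right) = \left(- \frac{357}{2}\right) \left(-280\right) = 49980$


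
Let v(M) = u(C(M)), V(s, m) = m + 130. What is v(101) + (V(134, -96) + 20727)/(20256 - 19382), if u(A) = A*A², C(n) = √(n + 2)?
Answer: 20761/874 + 103*√103 ≈ 1069.1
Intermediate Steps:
C(n) = √(2 + n)
V(s, m) = 130 + m
u(A) = A³
v(M) = (2 + M)^(3/2) (v(M) = (√(2 + M))³ = (2 + M)^(3/2))
v(101) + (V(134, -96) + 20727)/(20256 - 19382) = (2 + 101)^(3/2) + ((130 - 96) + 20727)/(20256 - 19382) = 103^(3/2) + (34 + 20727)/874 = 103*√103 + 20761*(1/874) = 103*√103 + 20761/874 = 20761/874 + 103*√103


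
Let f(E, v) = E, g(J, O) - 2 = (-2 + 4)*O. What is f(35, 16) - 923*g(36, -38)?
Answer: 68337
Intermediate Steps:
g(J, O) = 2 + 2*O (g(J, O) = 2 + (-2 + 4)*O = 2 + 2*O)
f(35, 16) - 923*g(36, -38) = 35 - 923*(2 + 2*(-38)) = 35 - 923*(2 - 76) = 35 - 923*(-74) = 35 + 68302 = 68337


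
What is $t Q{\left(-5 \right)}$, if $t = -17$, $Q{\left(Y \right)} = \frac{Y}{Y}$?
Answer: $-17$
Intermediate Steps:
$Q{\left(Y \right)} = 1$
$t Q{\left(-5 \right)} = \left(-17\right) 1 = -17$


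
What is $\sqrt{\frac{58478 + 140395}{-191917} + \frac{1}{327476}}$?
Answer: $\frac{i \sqrt{1023262254022236728863}}{31424105746} \approx 1.018 i$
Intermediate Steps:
$\sqrt{\frac{58478 + 140395}{-191917} + \frac{1}{327476}} = \sqrt{198873 \left(- \frac{1}{191917}\right) + \frac{1}{327476}} = \sqrt{- \frac{198873}{191917} + \frac{1}{327476}} = \sqrt{- \frac{65125942631}{62848211492}} = \frac{i \sqrt{1023262254022236728863}}{31424105746}$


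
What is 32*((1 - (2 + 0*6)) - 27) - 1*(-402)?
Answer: -494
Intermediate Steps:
32*((1 - (2 + 0*6)) - 27) - 1*(-402) = 32*((1 - (2 + 0)) - 27) + 402 = 32*((1 - 1*2) - 27) + 402 = 32*((1 - 2) - 27) + 402 = 32*(-1 - 27) + 402 = 32*(-28) + 402 = -896 + 402 = -494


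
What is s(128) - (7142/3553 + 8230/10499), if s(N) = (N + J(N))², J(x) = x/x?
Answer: 620654115979/37302947 ≈ 16638.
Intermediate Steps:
J(x) = 1
s(N) = (1 + N)² (s(N) = (N + 1)² = (1 + N)²)
s(128) - (7142/3553 + 8230/10499) = (1 + 128)² - (7142/3553 + 8230/10499) = 129² - (7142*(1/3553) + 8230*(1/10499)) = 16641 - (7142/3553 + 8230/10499) = 16641 - 1*104225048/37302947 = 16641 - 104225048/37302947 = 620654115979/37302947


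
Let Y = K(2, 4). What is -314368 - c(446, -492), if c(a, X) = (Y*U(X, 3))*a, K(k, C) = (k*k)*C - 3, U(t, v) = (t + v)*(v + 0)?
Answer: 8191298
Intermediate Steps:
U(t, v) = v*(t + v) (U(t, v) = (t + v)*v = v*(t + v))
K(k, C) = -3 + C*k² (K(k, C) = k²*C - 3 = C*k² - 3 = -3 + C*k²)
Y = 13 (Y = -3 + 4*2² = -3 + 4*4 = -3 + 16 = 13)
c(a, X) = a*(117 + 39*X) (c(a, X) = (13*(3*(X + 3)))*a = (13*(3*(3 + X)))*a = (13*(9 + 3*X))*a = (117 + 39*X)*a = a*(117 + 39*X))
-314368 - c(446, -492) = -314368 - 39*446*(3 - 492) = -314368 - 39*446*(-489) = -314368 - 1*(-8505666) = -314368 + 8505666 = 8191298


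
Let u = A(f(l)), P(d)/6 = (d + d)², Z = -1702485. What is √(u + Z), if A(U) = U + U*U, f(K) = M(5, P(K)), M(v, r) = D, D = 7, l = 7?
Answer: I*√1702429 ≈ 1304.8*I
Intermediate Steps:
P(d) = 24*d² (P(d) = 6*(d + d)² = 6*(2*d)² = 6*(4*d²) = 24*d²)
M(v, r) = 7
f(K) = 7
A(U) = U + U²
u = 56 (u = 7*(1 + 7) = 7*8 = 56)
√(u + Z) = √(56 - 1702485) = √(-1702429) = I*√1702429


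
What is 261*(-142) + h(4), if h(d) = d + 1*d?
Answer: -37054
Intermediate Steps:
h(d) = 2*d (h(d) = d + d = 2*d)
261*(-142) + h(4) = 261*(-142) + 2*4 = -37062 + 8 = -37054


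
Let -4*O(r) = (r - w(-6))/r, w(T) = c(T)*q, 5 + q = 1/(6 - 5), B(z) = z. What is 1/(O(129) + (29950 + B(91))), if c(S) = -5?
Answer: 516/15501047 ≈ 3.3288e-5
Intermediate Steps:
q = -4 (q = -5 + 1/(6 - 5) = -5 + 1/1 = -5 + 1 = -4)
w(T) = 20 (w(T) = -5*(-4) = 20)
O(r) = -(-20 + r)/(4*r) (O(r) = -(r - 1*20)/(4*r) = -(r - 20)/(4*r) = -(-20 + r)/(4*r))
1/(O(129) + (29950 + B(91))) = 1/((1/4)*(20 - 1*129)/129 + (29950 + 91)) = 1/((1/4)*(1/129)*(20 - 129) + 30041) = 1/((1/4)*(1/129)*(-109) + 30041) = 1/(-109/516 + 30041) = 1/(15501047/516) = 516/15501047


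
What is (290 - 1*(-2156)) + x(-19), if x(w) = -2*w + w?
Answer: 2465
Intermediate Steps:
x(w) = -w
(290 - 1*(-2156)) + x(-19) = (290 - 1*(-2156)) - 1*(-19) = (290 + 2156) + 19 = 2446 + 19 = 2465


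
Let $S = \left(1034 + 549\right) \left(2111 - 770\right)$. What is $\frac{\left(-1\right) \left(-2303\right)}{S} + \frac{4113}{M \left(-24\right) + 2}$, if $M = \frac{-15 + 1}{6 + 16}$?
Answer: $\frac{96042413699}{403332570} \approx 238.12$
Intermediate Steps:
$M = - \frac{7}{11}$ ($M = - \frac{14}{22} = \left(-14\right) \frac{1}{22} = - \frac{7}{11} \approx -0.63636$)
$S = 2122803$ ($S = 1583 \cdot 1341 = 2122803$)
$\frac{\left(-1\right) \left(-2303\right)}{S} + \frac{4113}{M \left(-24\right) + 2} = \frac{\left(-1\right) \left(-2303\right)}{2122803} + \frac{4113}{\left(- \frac{7}{11}\right) \left(-24\right) + 2} = 2303 \cdot \frac{1}{2122803} + \frac{4113}{\frac{168}{11} + 2} = \frac{2303}{2122803} + \frac{4113}{\frac{190}{11}} = \frac{2303}{2122803} + 4113 \cdot \frac{11}{190} = \frac{2303}{2122803} + \frac{45243}{190} = \frac{96042413699}{403332570}$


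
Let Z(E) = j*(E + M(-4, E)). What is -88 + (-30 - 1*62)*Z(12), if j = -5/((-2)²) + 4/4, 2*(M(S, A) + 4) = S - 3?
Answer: 31/2 ≈ 15.500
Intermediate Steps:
M(S, A) = -11/2 + S/2 (M(S, A) = -4 + (S - 3)/2 = -4 + (-3 + S)/2 = -4 + (-3/2 + S/2) = -11/2 + S/2)
j = -¼ (j = -5/4 + 4*(¼) = -5*¼ + 1 = -5/4 + 1 = -¼ ≈ -0.25000)
Z(E) = 15/8 - E/4 (Z(E) = -(E + (-11/2 + (½)*(-4)))/4 = -(E + (-11/2 - 2))/4 = -(E - 15/2)/4 = -(-15/2 + E)/4 = 15/8 - E/4)
-88 + (-30 - 1*62)*Z(12) = -88 + (-30 - 1*62)*(15/8 - ¼*12) = -88 + (-30 - 62)*(15/8 - 3) = -88 - 92*(-9/8) = -88 + 207/2 = 31/2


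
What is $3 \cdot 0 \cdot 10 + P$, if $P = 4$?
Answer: $4$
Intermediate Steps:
$3 \cdot 0 \cdot 10 + P = 3 \cdot 0 \cdot 10 + 4 = 0 \cdot 10 + 4 = 0 + 4 = 4$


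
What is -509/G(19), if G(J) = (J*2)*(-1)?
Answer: 509/38 ≈ 13.395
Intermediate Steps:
G(J) = -2*J (G(J) = (2*J)*(-1) = -2*J)
-509/G(19) = -509/((-2*19)) = -509/(-38) = -509*(-1/38) = 509/38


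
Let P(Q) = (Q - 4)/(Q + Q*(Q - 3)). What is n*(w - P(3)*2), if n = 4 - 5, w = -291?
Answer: 871/3 ≈ 290.33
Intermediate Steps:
P(Q) = (-4 + Q)/(Q + Q*(-3 + Q))
n = -1
n*(w - P(3)*2) = -(-291 - ((-4 + 3)/(3*(-2 + 3)))*2) = -(-291 - ((1/3)*(-1)/1)*2) = -(-291 - ((1/3)*1*(-1))*2) = -(-291 - (-1/3*2)) = -(-291 - (-2)/3) = -(-291 - 1*(-2/3)) = -(-291 + 2/3) = -1*(-871/3) = 871/3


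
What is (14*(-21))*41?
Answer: -12054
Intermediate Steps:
(14*(-21))*41 = -294*41 = -12054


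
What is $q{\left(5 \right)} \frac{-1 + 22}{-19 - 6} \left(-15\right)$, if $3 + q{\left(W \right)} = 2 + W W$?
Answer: $\frac{1512}{5} \approx 302.4$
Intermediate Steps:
$q{\left(W \right)} = -1 + W^{2}$ ($q{\left(W \right)} = -3 + \left(2 + W W\right) = -3 + \left(2 + W^{2}\right) = -1 + W^{2}$)
$q{\left(5 \right)} \frac{-1 + 22}{-19 - 6} \left(-15\right) = \left(-1 + 5^{2}\right) \frac{-1 + 22}{-19 - 6} \left(-15\right) = \left(-1 + 25\right) \frac{21}{-25} \left(-15\right) = 24 \cdot 21 \left(- \frac{1}{25}\right) \left(-15\right) = 24 \left(- \frac{21}{25}\right) \left(-15\right) = \left(- \frac{504}{25}\right) \left(-15\right) = \frac{1512}{5}$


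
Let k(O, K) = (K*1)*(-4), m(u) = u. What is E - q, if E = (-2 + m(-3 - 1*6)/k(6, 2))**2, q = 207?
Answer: -13199/64 ≈ -206.23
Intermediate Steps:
k(O, K) = -4*K (k(O, K) = K*(-4) = -4*K)
E = 49/64 (E = (-2 + (-3 - 1*6)/((-4*2)))**2 = (-2 + (-3 - 6)/(-8))**2 = (-2 - 9*(-1/8))**2 = (-2 + 9/8)**2 = (-7/8)**2 = 49/64 ≈ 0.76563)
E - q = 49/64 - 1*207 = 49/64 - 207 = -13199/64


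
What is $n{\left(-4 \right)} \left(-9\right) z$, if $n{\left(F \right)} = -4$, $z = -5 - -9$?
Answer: $144$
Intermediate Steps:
$z = 4$ ($z = -5 + 9 = 4$)
$n{\left(-4 \right)} \left(-9\right) z = \left(-4\right) \left(-9\right) 4 = 36 \cdot 4 = 144$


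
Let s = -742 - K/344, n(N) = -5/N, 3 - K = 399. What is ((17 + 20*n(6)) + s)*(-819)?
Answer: 52157469/86 ≈ 6.0648e+5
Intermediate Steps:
K = -396 (K = 3 - 1*399 = 3 - 399 = -396)
s = -63713/86 (s = -742 - (-396)/344 = -742 - 1*(-99/86) = -742 + 99/86 = -63713/86 ≈ -740.85)
((17 + 20*n(6)) + s)*(-819) = ((17 + 20*(-5/6)) - 63713/86)*(-819) = ((17 - 50/3) - 63713/86)*(-819) = (1/3 - 63713/86)*(-819) = -191053/258*(-819) = 52157469/86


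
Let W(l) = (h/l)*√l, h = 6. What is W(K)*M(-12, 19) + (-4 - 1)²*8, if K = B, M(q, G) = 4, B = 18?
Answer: 200 + 4*√2 ≈ 205.66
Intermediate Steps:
K = 18
W(l) = 6/√l (W(l) = (6/l)*√l = 6/√l)
W(K)*M(-12, 19) + (-4 - 1)²*8 = (6/√18)*4 + (-4 - 1)²*8 = (6*(√2/6))*4 + (-5)²*8 = √2*4 + 25*8 = 4*√2 + 200 = 200 + 4*√2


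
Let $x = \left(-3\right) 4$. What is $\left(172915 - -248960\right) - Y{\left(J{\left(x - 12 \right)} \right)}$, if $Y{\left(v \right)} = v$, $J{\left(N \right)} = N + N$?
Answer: $421923$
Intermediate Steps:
$x = -12$
$J{\left(N \right)} = 2 N$
$\left(172915 - -248960\right) - Y{\left(J{\left(x - 12 \right)} \right)} = \left(172915 - -248960\right) - 2 \left(-12 - 12\right) = \left(172915 + 248960\right) - 2 \left(-24\right) = 421875 - -48 = 421875 + 48 = 421923$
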